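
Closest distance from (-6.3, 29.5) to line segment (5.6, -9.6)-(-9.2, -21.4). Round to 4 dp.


Project P onto AB: t = 0 (clamped to [0,1])
Closest point on segment: (5.6, -9.6)
Distance: 40.8708

40.8708


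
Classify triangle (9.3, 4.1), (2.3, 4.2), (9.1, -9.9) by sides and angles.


Side lengths squared: AB^2=49.01, BC^2=245.05, CA^2=196.04
Sorted: [49.01, 196.04, 245.05]
By sides: Scalene, By angles: Right

Scalene, Right


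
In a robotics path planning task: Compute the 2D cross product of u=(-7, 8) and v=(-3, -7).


u x v = u_x*v_y - u_y*v_x = (-7)*(-7) - 8*(-3)
= 49 - (-24) = 73

73


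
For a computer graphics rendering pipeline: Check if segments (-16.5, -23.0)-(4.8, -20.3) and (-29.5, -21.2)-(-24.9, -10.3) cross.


Cross products: d1=-149.98, d2=-369.73, d3=73.44, d4=293.19
d1*d2 < 0 and d3*d4 < 0? no

No, they don't intersect


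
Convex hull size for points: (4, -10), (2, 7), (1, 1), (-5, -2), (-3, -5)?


Convex hull vertices (CCW): (-5, -2), (-3, -5), (4, -10), (2, 7)
Count = 4

4


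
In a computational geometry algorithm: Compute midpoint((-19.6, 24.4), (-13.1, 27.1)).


M = (((-19.6)+(-13.1))/2, (24.4+27.1)/2)
= (-16.35, 25.75)

(-16.35, 25.75)


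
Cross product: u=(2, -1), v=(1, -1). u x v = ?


u x v = u_x*v_y - u_y*v_x = 2*(-1) - (-1)*1
= (-2) - (-1) = -1

-1


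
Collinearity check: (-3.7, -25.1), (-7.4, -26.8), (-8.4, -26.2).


Cross product: ((-7.4)-(-3.7))*((-26.2)-(-25.1)) - ((-26.8)-(-25.1))*((-8.4)-(-3.7))
= -3.92

No, not collinear


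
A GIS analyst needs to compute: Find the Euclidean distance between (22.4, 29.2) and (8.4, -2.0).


dx=-14, dy=-31.2
d^2 = (-14)^2 + (-31.2)^2 = 1169.44
d = sqrt(1169.44) = 34.1971

34.1971


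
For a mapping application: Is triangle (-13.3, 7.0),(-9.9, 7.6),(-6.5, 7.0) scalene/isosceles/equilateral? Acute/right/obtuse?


Side lengths squared: AB^2=11.92, BC^2=11.92, CA^2=46.24
Sorted: [11.92, 11.92, 46.24]
By sides: Isosceles, By angles: Obtuse

Isosceles, Obtuse


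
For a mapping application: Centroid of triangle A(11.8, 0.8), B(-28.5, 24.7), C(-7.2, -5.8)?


Centroid = ((x_A+x_B+x_C)/3, (y_A+y_B+y_C)/3)
= ((11.8+(-28.5)+(-7.2))/3, (0.8+24.7+(-5.8))/3)
= (-7.9667, 6.5667)

(-7.9667, 6.5667)


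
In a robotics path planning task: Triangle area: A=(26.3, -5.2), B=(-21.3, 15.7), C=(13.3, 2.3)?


Area = |x_A(y_B-y_C) + x_B(y_C-y_A) + x_C(y_A-y_B)|/2
= |352.42 + (-159.75) + (-277.97)|/2
= 85.3/2 = 42.65

42.65


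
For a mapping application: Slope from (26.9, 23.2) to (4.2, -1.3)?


slope = (y2-y1)/(x2-x1) = ((-1.3)-23.2)/(4.2-26.9) = (-24.5)/(-22.7) = 1.0793

1.0793


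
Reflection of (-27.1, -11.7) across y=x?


Reflection over y=x: (x,y) -> (y,x)
(-27.1, -11.7) -> (-11.7, -27.1)

(-11.7, -27.1)


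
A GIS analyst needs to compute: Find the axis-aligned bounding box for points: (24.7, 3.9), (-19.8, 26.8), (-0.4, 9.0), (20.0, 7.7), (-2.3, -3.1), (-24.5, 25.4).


x range: [-24.5, 24.7]
y range: [-3.1, 26.8]
Bounding box: (-24.5,-3.1) to (24.7,26.8)

(-24.5,-3.1) to (24.7,26.8)


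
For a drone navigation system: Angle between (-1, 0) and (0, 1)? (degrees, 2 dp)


u.v = 0, |u| = sqrt(1) = 1, |v| = sqrt(1) = 1
cos(theta) = u.v/(|u||v|) = 0/sqrt(1) = 0
theta = acos(0) = 90 degrees

90 degrees


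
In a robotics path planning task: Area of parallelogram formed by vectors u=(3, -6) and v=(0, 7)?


|u x v| = |3*7 - (-6)*0|
= |21 - 0| = 21

21


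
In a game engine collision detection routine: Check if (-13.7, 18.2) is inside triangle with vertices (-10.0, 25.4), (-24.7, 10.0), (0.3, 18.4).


Cross products: AB x AP = 48.86, BC x BP = 112.6, CA x CP = 100.06
All same sign? yes

Yes, inside


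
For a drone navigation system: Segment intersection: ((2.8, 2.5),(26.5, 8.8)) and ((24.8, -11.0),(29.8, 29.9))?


Cross products: d1=967.3, d2=29.47, d3=-458.55, d4=479.28
d1*d2 < 0 and d3*d4 < 0? no

No, they don't intersect


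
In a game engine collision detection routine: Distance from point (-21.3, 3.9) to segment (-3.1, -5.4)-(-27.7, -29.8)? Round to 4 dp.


Project P onto AB: t = 0.1839 (clamped to [0,1])
Closest point on segment: (-7.6244, -9.8877)
Distance: 19.4196

19.4196


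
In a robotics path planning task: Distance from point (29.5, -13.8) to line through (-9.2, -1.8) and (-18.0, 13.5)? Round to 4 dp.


|cross product| = 486.51
|line direction| = sqrt(311.53) = 17.6502
Distance = 486.51/sqrt(311.53) = 27.564

27.564


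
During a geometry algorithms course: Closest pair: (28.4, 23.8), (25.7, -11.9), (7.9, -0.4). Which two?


d(P0,P1) = 35.802, d(P0,P2) = 31.7158, d(P1,P2) = 21.1917
Closest: P1 and P2

Closest pair: (25.7, -11.9) and (7.9, -0.4), distance = 21.1917


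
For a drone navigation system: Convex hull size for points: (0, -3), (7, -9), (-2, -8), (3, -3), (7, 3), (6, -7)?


Convex hull vertices (CCW): (-2, -8), (7, -9), (7, 3), (0, -3)
Count = 4

4


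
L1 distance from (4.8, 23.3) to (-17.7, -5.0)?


|4.8-(-17.7)| + |23.3-(-5)| = 22.5 + 28.3 = 50.8

50.8


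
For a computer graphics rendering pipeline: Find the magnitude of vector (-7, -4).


|u| = sqrt((-7)^2 + (-4)^2) = sqrt(65) = 8.0623

8.0623


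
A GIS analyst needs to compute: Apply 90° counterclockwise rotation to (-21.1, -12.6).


90° CCW: (x,y) -> (-y, x)
(-21.1,-12.6) -> (12.6, -21.1)

(12.6, -21.1)


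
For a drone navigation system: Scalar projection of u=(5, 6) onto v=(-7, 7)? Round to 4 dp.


u.v = 7, |v| = sqrt(98) = 9.8995
Scalar projection = u.v / |v| = 7 / sqrt(98) = 0.7071

0.7071


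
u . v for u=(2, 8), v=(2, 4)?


u . v = u_x*v_x + u_y*v_y = 2*2 + 8*4
= 4 + 32 = 36

36


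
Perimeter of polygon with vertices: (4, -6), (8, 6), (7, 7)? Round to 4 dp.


Sides: (4, -6)->(8, 6): sqrt(160) = 12.649111, (8, 6)->(7, 7): sqrt(2) = 1.414214, (7, 7)->(4, -6): sqrt(178) = 13.341664
Sum = 27.404989
Perimeter = 27.405

27.405


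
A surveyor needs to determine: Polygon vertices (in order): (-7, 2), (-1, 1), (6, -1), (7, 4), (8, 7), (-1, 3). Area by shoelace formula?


Shoelace sum: ((-7)*1 - (-1)*2) + ((-1)*(-1) - 6*1) + (6*4 - 7*(-1)) + (7*7 - 8*4) + (8*3 - (-1)*7) + ((-1)*2 - (-7)*3)
= 88
Area = |88|/2 = 44

44


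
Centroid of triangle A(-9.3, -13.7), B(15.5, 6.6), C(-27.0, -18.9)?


Centroid = ((x_A+x_B+x_C)/3, (y_A+y_B+y_C)/3)
= (((-9.3)+15.5+(-27))/3, ((-13.7)+6.6+(-18.9))/3)
= (-6.9333, -8.6667)

(-6.9333, -8.6667)


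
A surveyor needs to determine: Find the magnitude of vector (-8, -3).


|u| = sqrt((-8)^2 + (-3)^2) = sqrt(73) = 8.544

8.544


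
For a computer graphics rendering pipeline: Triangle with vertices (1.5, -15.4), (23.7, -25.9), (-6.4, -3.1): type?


Side lengths squared: AB^2=603.09, BC^2=1425.85, CA^2=213.7
Sorted: [213.7, 603.09, 1425.85]
By sides: Scalene, By angles: Obtuse

Scalene, Obtuse


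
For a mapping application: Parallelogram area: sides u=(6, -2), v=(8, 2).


|u x v| = |6*2 - (-2)*8|
= |12 - (-16)| = 28

28


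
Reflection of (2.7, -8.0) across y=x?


Reflection over y=x: (x,y) -> (y,x)
(2.7, -8) -> (-8, 2.7)

(-8, 2.7)


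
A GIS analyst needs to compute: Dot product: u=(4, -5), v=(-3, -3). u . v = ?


u . v = u_x*v_x + u_y*v_y = 4*(-3) + (-5)*(-3)
= (-12) + 15 = 3

3


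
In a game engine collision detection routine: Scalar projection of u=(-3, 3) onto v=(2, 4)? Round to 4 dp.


u.v = 6, |v| = sqrt(20) = 4.4721
Scalar projection = u.v / |v| = 6 / sqrt(20) = 1.3416

1.3416


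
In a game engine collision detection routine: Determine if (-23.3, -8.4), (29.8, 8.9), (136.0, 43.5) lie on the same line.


Cross product: (29.8-(-23.3))*(43.5-(-8.4)) - (8.9-(-8.4))*(136-(-23.3))
= 0

Yes, collinear


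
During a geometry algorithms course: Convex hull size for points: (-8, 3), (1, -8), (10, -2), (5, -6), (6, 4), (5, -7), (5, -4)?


Convex hull vertices (CCW): (-8, 3), (1, -8), (5, -7), (10, -2), (6, 4)
Count = 5

5


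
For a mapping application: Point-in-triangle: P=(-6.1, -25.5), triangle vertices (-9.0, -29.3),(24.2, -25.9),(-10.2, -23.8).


Cross products: AB x AP = 116.3, BC x BP = 49.87, CA x CP = 20.51
All same sign? yes

Yes, inside


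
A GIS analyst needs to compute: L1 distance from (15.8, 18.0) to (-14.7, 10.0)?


|15.8-(-14.7)| + |18-10| = 30.5 + 8 = 38.5

38.5


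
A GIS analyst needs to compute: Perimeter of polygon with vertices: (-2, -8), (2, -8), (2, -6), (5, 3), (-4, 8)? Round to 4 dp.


Sides: (-2, -8)->(2, -8): sqrt(16) = 4, (2, -8)->(2, -6): sqrt(4) = 2, (2, -6)->(5, 3): sqrt(90) = 9.486833, (5, 3)->(-4, 8): sqrt(106) = 10.29563, (-4, 8)->(-2, -8): sqrt(260) = 16.124515
Sum = 41.906978
Perimeter = 41.907

41.907


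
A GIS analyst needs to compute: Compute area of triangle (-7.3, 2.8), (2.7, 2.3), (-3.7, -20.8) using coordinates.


Area = |x_A(y_B-y_C) + x_B(y_C-y_A) + x_C(y_A-y_B)|/2
= |(-168.63) + (-63.72) + (-1.85)|/2
= 234.2/2 = 117.1

117.1


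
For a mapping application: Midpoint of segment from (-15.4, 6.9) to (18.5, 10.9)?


M = (((-15.4)+18.5)/2, (6.9+10.9)/2)
= (1.55, 8.9)

(1.55, 8.9)


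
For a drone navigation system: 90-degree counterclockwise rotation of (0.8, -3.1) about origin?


90° CCW: (x,y) -> (-y, x)
(0.8,-3.1) -> (3.1, 0.8)

(3.1, 0.8)


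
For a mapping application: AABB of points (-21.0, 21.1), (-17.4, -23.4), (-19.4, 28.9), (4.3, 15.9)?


x range: [-21, 4.3]
y range: [-23.4, 28.9]
Bounding box: (-21,-23.4) to (4.3,28.9)

(-21,-23.4) to (4.3,28.9)


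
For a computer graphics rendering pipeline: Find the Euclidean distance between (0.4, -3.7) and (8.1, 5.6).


dx=7.7, dy=9.3
d^2 = 7.7^2 + 9.3^2 = 145.78
d = sqrt(145.78) = 12.0739

12.0739


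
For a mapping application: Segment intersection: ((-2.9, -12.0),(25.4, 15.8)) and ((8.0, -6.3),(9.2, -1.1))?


Cross products: d1=49.84, d2=-63.96, d3=-141.71, d4=-27.91
d1*d2 < 0 and d3*d4 < 0? no

No, they don't intersect


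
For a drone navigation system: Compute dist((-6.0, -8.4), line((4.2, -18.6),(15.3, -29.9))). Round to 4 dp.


|cross product| = 2.04
|line direction| = sqrt(250.9) = 15.8398
Distance = 2.04/sqrt(250.9) = 0.1288

0.1288


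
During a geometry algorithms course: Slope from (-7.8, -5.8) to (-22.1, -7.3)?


slope = (y2-y1)/(x2-x1) = ((-7.3)-(-5.8))/((-22.1)-(-7.8)) = (-1.5)/(-14.3) = 0.1049

0.1049


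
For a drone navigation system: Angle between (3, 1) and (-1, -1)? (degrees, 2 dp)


u.v = -4, |u| = sqrt(10) = 3.1623, |v| = sqrt(2) = 1.4142
cos(theta) = u.v/(|u||v|) = -4/sqrt(20) = -0.894427
theta = acos(-0.894427) = 153.43 degrees

153.43 degrees


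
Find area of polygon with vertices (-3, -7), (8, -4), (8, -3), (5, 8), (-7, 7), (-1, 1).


Shoelace sum: ((-3)*(-4) - 8*(-7)) + (8*(-3) - 8*(-4)) + (8*8 - 5*(-3)) + (5*7 - (-7)*8) + ((-7)*1 - (-1)*7) + ((-1)*(-7) - (-3)*1)
= 256
Area = |256|/2 = 128

128


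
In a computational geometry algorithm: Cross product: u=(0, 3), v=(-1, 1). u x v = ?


u x v = u_x*v_y - u_y*v_x = 0*1 - 3*(-1)
= 0 - (-3) = 3

3


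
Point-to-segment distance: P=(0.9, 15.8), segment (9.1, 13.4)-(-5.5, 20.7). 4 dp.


Project P onto AB: t = 0.5151 (clamped to [0,1])
Closest point on segment: (1.58, 17.16)
Distance: 1.5205

1.5205


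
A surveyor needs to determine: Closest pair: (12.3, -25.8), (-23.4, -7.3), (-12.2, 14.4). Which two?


d(P0,P1) = 40.2087, d(P0,P2) = 47.0775, d(P1,P2) = 24.4199
Closest: P1 and P2

Closest pair: (-23.4, -7.3) and (-12.2, 14.4), distance = 24.4199


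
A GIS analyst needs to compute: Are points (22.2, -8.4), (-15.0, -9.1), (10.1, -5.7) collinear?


Cross product: ((-15)-22.2)*((-5.7)-(-8.4)) - ((-9.1)-(-8.4))*(10.1-22.2)
= -108.91

No, not collinear


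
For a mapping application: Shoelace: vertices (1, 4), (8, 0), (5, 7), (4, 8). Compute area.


Shoelace sum: (1*0 - 8*4) + (8*7 - 5*0) + (5*8 - 4*7) + (4*4 - 1*8)
= 44
Area = |44|/2 = 22

22


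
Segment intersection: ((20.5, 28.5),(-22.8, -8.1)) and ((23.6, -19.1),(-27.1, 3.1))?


Cross products: d1=-2344.5, d2=472.38, d3=2174.54, d4=-642.34
d1*d2 < 0 and d3*d4 < 0? yes

Yes, they intersect


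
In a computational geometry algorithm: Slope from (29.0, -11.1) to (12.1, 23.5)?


slope = (y2-y1)/(x2-x1) = (23.5-(-11.1))/(12.1-29) = 34.6/(-16.9) = -2.0473

-2.0473


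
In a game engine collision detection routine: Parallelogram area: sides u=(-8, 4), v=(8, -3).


|u x v| = |(-8)*(-3) - 4*8|
= |24 - 32| = 8

8


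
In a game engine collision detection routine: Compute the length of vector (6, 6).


|u| = sqrt(6^2 + 6^2) = sqrt(72) = 8.4853

8.4853


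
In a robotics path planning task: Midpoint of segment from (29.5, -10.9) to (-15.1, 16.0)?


M = ((29.5+(-15.1))/2, ((-10.9)+16)/2)
= (7.2, 2.55)

(7.2, 2.55)


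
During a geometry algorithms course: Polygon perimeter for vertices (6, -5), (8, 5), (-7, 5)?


Sides: (6, -5)->(8, 5): sqrt(104) = 10.198039, (8, 5)->(-7, 5): sqrt(225) = 15, (-7, 5)->(6, -5): sqrt(269) = 16.401219
Sum = 41.599258
Perimeter = 41.5993

41.5993


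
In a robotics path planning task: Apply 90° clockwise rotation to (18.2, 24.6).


90° CW: (x,y) -> (y, -x)
(18.2,24.6) -> (24.6, -18.2)

(24.6, -18.2)


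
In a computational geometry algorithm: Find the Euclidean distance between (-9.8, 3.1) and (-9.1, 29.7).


dx=0.7, dy=26.6
d^2 = 0.7^2 + 26.6^2 = 708.05
d = sqrt(708.05) = 26.6092

26.6092


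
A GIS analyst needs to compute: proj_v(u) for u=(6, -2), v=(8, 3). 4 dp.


u.v = 42, |v| = sqrt(73) = 8.544
Scalar projection = u.v / |v| = 42 / sqrt(73) = 4.9157

4.9157


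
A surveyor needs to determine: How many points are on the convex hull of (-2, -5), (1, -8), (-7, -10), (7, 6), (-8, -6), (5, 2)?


Convex hull vertices (CCW): (-8, -6), (-7, -10), (1, -8), (7, 6)
Count = 4

4


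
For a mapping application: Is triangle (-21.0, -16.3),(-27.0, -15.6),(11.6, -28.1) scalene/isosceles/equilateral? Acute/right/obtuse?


Side lengths squared: AB^2=36.49, BC^2=1646.21, CA^2=1202
Sorted: [36.49, 1202, 1646.21]
By sides: Scalene, By angles: Obtuse

Scalene, Obtuse


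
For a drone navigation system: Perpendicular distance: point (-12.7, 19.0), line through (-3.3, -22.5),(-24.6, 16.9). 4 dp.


|cross product| = 513.59
|line direction| = sqrt(2006.05) = 44.7889
Distance = 513.59/sqrt(2006.05) = 11.4669

11.4669


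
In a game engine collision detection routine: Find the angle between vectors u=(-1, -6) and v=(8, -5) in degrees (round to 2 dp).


u.v = 22, |u| = sqrt(37) = 6.0828, |v| = sqrt(89) = 9.434
cos(theta) = u.v/(|u||v|) = 22/sqrt(3293) = 0.383378
theta = acos(0.383378) = 67.46 degrees

67.46 degrees


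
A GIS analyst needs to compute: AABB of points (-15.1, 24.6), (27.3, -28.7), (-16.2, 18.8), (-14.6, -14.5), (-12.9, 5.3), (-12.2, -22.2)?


x range: [-16.2, 27.3]
y range: [-28.7, 24.6]
Bounding box: (-16.2,-28.7) to (27.3,24.6)

(-16.2,-28.7) to (27.3,24.6)


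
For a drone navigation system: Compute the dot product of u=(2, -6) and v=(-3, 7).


u . v = u_x*v_x + u_y*v_y = 2*(-3) + (-6)*7
= (-6) + (-42) = -48

-48


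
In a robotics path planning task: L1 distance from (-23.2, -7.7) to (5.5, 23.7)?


|(-23.2)-5.5| + |(-7.7)-23.7| = 28.7 + 31.4 = 60.1

60.1


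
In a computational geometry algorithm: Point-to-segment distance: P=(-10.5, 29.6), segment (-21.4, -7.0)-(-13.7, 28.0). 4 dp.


Project P onto AB: t = 1 (clamped to [0,1])
Closest point on segment: (-13.7, 28)
Distance: 3.5777

3.5777


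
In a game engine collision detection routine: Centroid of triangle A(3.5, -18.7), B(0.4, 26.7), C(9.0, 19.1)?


Centroid = ((x_A+x_B+x_C)/3, (y_A+y_B+y_C)/3)
= ((3.5+0.4+9)/3, ((-18.7)+26.7+19.1)/3)
= (4.3, 9.0333)

(4.3, 9.0333)


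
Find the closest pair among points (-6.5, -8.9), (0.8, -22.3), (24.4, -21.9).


d(P0,P1) = 15.2594, d(P0,P2) = 33.5233, d(P1,P2) = 23.6034
Closest: P0 and P1

Closest pair: (-6.5, -8.9) and (0.8, -22.3), distance = 15.2594


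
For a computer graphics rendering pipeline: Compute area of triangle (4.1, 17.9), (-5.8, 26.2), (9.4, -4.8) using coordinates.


Area = |x_A(y_B-y_C) + x_B(y_C-y_A) + x_C(y_A-y_B)|/2
= |127.1 + 131.66 + (-78.02)|/2
= 180.74/2 = 90.37

90.37


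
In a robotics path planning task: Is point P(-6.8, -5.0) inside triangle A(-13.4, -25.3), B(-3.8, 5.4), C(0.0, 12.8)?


Cross products: AB x AP = -7.74, BC x BP = -17.32, CA x CP = -20.56
All same sign? yes

Yes, inside


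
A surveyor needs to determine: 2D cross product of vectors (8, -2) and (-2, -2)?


u x v = u_x*v_y - u_y*v_x = 8*(-2) - (-2)*(-2)
= (-16) - 4 = -20

-20


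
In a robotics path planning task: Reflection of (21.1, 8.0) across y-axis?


Reflection over y-axis: (x,y) -> (-x,y)
(21.1, 8) -> (-21.1, 8)

(-21.1, 8)


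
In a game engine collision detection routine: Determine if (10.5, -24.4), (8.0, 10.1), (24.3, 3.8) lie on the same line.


Cross product: (8-10.5)*(3.8-(-24.4)) - (10.1-(-24.4))*(24.3-10.5)
= -546.6

No, not collinear


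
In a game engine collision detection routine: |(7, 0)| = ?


|u| = sqrt(7^2 + 0^2) = sqrt(49) = 7

7


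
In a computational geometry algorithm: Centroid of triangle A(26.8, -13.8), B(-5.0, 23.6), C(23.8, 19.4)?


Centroid = ((x_A+x_B+x_C)/3, (y_A+y_B+y_C)/3)
= ((26.8+(-5)+23.8)/3, ((-13.8)+23.6+19.4)/3)
= (15.2, 9.7333)

(15.2, 9.7333)


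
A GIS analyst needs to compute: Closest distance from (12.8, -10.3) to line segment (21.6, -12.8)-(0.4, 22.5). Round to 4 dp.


Project P onto AB: t = 0.1621 (clamped to [0,1])
Closest point on segment: (18.1639, -7.0786)
Distance: 6.2569

6.2569


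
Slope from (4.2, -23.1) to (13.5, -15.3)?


slope = (y2-y1)/(x2-x1) = ((-15.3)-(-23.1))/(13.5-4.2) = 7.8/9.3 = 0.8387

0.8387


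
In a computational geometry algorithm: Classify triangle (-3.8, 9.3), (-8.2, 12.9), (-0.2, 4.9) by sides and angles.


Side lengths squared: AB^2=32.32, BC^2=128, CA^2=32.32
Sorted: [32.32, 32.32, 128]
By sides: Isosceles, By angles: Obtuse

Isosceles, Obtuse


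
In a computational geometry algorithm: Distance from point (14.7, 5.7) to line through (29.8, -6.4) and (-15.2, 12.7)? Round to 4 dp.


|cross product| = 256.09
|line direction| = sqrt(2389.81) = 48.8857
Distance = 256.09/sqrt(2389.81) = 5.2385

5.2385


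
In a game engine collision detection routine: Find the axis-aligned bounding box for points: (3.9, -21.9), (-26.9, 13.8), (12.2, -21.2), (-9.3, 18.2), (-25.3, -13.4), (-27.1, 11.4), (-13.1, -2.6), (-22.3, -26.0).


x range: [-27.1, 12.2]
y range: [-26, 18.2]
Bounding box: (-27.1,-26) to (12.2,18.2)

(-27.1,-26) to (12.2,18.2)


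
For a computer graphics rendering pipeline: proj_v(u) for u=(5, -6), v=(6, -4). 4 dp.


u.v = 54, |v| = sqrt(52) = 7.2111
Scalar projection = u.v / |v| = 54 / sqrt(52) = 7.4885

7.4885


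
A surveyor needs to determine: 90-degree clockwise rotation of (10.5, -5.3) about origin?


90° CW: (x,y) -> (y, -x)
(10.5,-5.3) -> (-5.3, -10.5)

(-5.3, -10.5)


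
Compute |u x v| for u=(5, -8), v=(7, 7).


|u x v| = |5*7 - (-8)*7|
= |35 - (-56)| = 91

91


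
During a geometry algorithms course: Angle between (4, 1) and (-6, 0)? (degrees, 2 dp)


u.v = -24, |u| = sqrt(17) = 4.1231, |v| = sqrt(36) = 6
cos(theta) = u.v/(|u||v|) = -24/sqrt(612) = -0.970143
theta = acos(-0.970143) = 165.96 degrees

165.96 degrees


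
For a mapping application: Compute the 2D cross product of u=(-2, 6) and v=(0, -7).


u x v = u_x*v_y - u_y*v_x = (-2)*(-7) - 6*0
= 14 - 0 = 14

14


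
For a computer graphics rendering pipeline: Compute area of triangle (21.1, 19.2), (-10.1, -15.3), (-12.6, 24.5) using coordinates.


Area = |x_A(y_B-y_C) + x_B(y_C-y_A) + x_C(y_A-y_B)|/2
= |(-839.78) + (-53.53) + (-434.7)|/2
= 1328.01/2 = 664.005

664.005


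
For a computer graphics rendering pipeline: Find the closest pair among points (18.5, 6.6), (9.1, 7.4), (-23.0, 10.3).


d(P0,P1) = 9.434, d(P0,P2) = 41.6646, d(P1,P2) = 32.2307
Closest: P0 and P1

Closest pair: (18.5, 6.6) and (9.1, 7.4), distance = 9.434


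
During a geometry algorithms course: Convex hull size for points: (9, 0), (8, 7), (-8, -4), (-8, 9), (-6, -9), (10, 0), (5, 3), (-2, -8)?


Convex hull vertices (CCW): (-8, -4), (-6, -9), (-2, -8), (10, 0), (8, 7), (-8, 9)
Count = 6

6


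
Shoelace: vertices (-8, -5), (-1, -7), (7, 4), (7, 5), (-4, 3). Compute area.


Shoelace sum: ((-8)*(-7) - (-1)*(-5)) + ((-1)*4 - 7*(-7)) + (7*5 - 7*4) + (7*3 - (-4)*5) + ((-4)*(-5) - (-8)*3)
= 188
Area = |188|/2 = 94

94


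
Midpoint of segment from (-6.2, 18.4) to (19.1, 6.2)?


M = (((-6.2)+19.1)/2, (18.4+6.2)/2)
= (6.45, 12.3)

(6.45, 12.3)


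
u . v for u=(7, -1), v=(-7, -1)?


u . v = u_x*v_x + u_y*v_y = 7*(-7) + (-1)*(-1)
= (-49) + 1 = -48

-48


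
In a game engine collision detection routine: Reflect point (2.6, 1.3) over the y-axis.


Reflection over y-axis: (x,y) -> (-x,y)
(2.6, 1.3) -> (-2.6, 1.3)

(-2.6, 1.3)


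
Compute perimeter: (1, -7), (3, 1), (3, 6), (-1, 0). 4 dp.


Sides: (1, -7)->(3, 1): sqrt(68) = 8.246211, (3, 1)->(3, 6): sqrt(25) = 5, (3, 6)->(-1, 0): sqrt(52) = 7.211103, (-1, 0)->(1, -7): sqrt(53) = 7.28011
Sum = 27.737424
Perimeter = 27.7374

27.7374


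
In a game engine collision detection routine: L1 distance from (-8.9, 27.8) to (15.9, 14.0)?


|(-8.9)-15.9| + |27.8-14| = 24.8 + 13.8 = 38.6

38.6


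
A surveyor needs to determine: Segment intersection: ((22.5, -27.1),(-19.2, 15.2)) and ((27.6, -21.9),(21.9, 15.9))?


Cross products: d1=222.42, d2=1557.57, d3=-432.57, d4=-1767.72
d1*d2 < 0 and d3*d4 < 0? no

No, they don't intersect


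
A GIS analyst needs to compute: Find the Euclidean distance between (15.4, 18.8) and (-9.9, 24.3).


dx=-25.3, dy=5.5
d^2 = (-25.3)^2 + 5.5^2 = 670.34
d = sqrt(670.34) = 25.8909

25.8909


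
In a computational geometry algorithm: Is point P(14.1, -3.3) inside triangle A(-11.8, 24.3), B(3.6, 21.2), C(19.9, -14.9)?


Cross products: AB x AP = -344.75, BC x BP = -20.3, CA x CP = -140.36
All same sign? yes

Yes, inside


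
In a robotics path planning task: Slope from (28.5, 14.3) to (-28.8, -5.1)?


slope = (y2-y1)/(x2-x1) = ((-5.1)-14.3)/((-28.8)-28.5) = (-19.4)/(-57.3) = 0.3386

0.3386


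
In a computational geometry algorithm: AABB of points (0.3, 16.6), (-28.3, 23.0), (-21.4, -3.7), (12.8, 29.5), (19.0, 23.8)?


x range: [-28.3, 19]
y range: [-3.7, 29.5]
Bounding box: (-28.3,-3.7) to (19,29.5)

(-28.3,-3.7) to (19,29.5)


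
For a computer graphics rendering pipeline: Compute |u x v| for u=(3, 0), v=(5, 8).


|u x v| = |3*8 - 0*5|
= |24 - 0| = 24

24


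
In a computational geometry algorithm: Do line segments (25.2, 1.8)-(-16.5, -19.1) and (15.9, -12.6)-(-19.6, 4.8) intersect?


Cross products: d1=-673.02, d2=794.51, d3=406.11, d4=-1061.42
d1*d2 < 0 and d3*d4 < 0? yes

Yes, they intersect


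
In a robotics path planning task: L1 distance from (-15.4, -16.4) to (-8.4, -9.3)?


|(-15.4)-(-8.4)| + |(-16.4)-(-9.3)| = 7 + 7.1 = 14.1

14.1


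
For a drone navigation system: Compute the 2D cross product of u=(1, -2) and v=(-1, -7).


u x v = u_x*v_y - u_y*v_x = 1*(-7) - (-2)*(-1)
= (-7) - 2 = -9

-9


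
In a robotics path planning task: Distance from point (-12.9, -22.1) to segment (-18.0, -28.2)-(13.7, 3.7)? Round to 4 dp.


Project P onto AB: t = 0.1761 (clamped to [0,1])
Closest point on segment: (-12.4161, -22.5809)
Distance: 0.6822

0.6822


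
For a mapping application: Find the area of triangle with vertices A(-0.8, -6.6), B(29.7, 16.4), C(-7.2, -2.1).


Area = |x_A(y_B-y_C) + x_B(y_C-y_A) + x_C(y_A-y_B)|/2
= |(-14.8) + 133.65 + 165.6|/2
= 284.45/2 = 142.225

142.225


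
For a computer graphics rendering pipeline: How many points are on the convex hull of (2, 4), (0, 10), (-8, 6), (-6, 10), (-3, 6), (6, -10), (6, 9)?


Convex hull vertices (CCW): (-8, 6), (6, -10), (6, 9), (0, 10), (-6, 10)
Count = 5

5


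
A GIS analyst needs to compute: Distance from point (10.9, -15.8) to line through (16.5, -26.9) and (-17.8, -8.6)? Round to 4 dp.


|cross product| = 278.25
|line direction| = sqrt(1511.38) = 38.8765
Distance = 278.25/sqrt(1511.38) = 7.1573

7.1573


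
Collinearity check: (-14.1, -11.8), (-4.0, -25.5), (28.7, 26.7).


Cross product: ((-4)-(-14.1))*(26.7-(-11.8)) - ((-25.5)-(-11.8))*(28.7-(-14.1))
= 975.21

No, not collinear


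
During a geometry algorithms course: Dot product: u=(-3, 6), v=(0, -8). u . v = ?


u . v = u_x*v_x + u_y*v_y = (-3)*0 + 6*(-8)
= 0 + (-48) = -48

-48


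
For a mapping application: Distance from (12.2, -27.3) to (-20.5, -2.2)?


dx=-32.7, dy=25.1
d^2 = (-32.7)^2 + 25.1^2 = 1699.3
d = sqrt(1699.3) = 41.2226

41.2226


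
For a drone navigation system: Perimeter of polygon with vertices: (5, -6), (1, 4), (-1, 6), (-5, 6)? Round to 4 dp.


Sides: (5, -6)->(1, 4): sqrt(116) = 10.77033, (1, 4)->(-1, 6): sqrt(8) = 2.828427, (-1, 6)->(-5, 6): sqrt(16) = 4, (-5, 6)->(5, -6): sqrt(244) = 15.620499
Sum = 33.219256
Perimeter = 33.2193

33.2193


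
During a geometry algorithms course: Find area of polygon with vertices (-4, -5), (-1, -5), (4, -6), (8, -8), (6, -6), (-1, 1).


Shoelace sum: ((-4)*(-5) - (-1)*(-5)) + ((-1)*(-6) - 4*(-5)) + (4*(-8) - 8*(-6)) + (8*(-6) - 6*(-8)) + (6*1 - (-1)*(-6)) + ((-1)*(-5) - (-4)*1)
= 66
Area = |66|/2 = 33

33


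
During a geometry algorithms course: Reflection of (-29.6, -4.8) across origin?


Reflection over origin: (x,y) -> (-x,-y)
(-29.6, -4.8) -> (29.6, 4.8)

(29.6, 4.8)


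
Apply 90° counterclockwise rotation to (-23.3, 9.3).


90° CCW: (x,y) -> (-y, x)
(-23.3,9.3) -> (-9.3, -23.3)

(-9.3, -23.3)


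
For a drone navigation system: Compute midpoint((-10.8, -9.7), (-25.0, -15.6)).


M = (((-10.8)+(-25))/2, ((-9.7)+(-15.6))/2)
= (-17.9, -12.65)

(-17.9, -12.65)


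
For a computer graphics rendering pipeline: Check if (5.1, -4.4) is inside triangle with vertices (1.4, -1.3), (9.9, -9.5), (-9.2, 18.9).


Cross products: AB x AP = 3.99, BC x BP = 38.91, CA x CP = 41.88
All same sign? yes

Yes, inside


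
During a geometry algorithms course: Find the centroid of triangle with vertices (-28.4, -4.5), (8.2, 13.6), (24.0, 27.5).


Centroid = ((x_A+x_B+x_C)/3, (y_A+y_B+y_C)/3)
= (((-28.4)+8.2+24)/3, ((-4.5)+13.6+27.5)/3)
= (1.2667, 12.2)

(1.2667, 12.2)


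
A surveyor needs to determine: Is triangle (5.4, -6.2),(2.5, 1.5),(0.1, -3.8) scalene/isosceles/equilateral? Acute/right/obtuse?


Side lengths squared: AB^2=67.7, BC^2=33.85, CA^2=33.85
Sorted: [33.85, 33.85, 67.7]
By sides: Isosceles, By angles: Right

Isosceles, Right


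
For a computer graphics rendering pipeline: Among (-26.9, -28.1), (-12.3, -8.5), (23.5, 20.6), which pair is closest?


d(P0,P1) = 24.4401, d(P0,P2) = 70.0846, d(P1,P2) = 46.1351
Closest: P0 and P1

Closest pair: (-26.9, -28.1) and (-12.3, -8.5), distance = 24.4401


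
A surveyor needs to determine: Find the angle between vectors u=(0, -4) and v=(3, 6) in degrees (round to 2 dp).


u.v = -24, |u| = sqrt(16) = 4, |v| = sqrt(45) = 6.7082
cos(theta) = u.v/(|u||v|) = -24/sqrt(720) = -0.894427
theta = acos(-0.894427) = 153.43 degrees

153.43 degrees


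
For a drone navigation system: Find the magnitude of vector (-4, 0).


|u| = sqrt((-4)^2 + 0^2) = sqrt(16) = 4

4


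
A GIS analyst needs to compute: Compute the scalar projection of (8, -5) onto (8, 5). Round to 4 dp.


u.v = 39, |v| = sqrt(89) = 9.434
Scalar projection = u.v / |v| = 39 / sqrt(89) = 4.134

4.134


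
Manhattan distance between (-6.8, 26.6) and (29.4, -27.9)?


|(-6.8)-29.4| + |26.6-(-27.9)| = 36.2 + 54.5 = 90.7

90.7


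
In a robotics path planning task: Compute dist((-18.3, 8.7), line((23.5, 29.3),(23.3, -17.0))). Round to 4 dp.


|cross product| = 1931.22
|line direction| = sqrt(2143.73) = 46.3004
Distance = 1931.22/sqrt(2143.73) = 41.7106

41.7106


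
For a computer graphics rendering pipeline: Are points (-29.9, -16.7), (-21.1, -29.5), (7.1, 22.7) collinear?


Cross product: ((-21.1)-(-29.9))*(22.7-(-16.7)) - ((-29.5)-(-16.7))*(7.1-(-29.9))
= 820.32

No, not collinear


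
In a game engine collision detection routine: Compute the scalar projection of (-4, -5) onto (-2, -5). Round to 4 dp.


u.v = 33, |v| = sqrt(29) = 5.3852
Scalar projection = u.v / |v| = 33 / sqrt(29) = 6.1279

6.1279


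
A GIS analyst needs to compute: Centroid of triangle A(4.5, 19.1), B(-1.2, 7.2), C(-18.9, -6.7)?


Centroid = ((x_A+x_B+x_C)/3, (y_A+y_B+y_C)/3)
= ((4.5+(-1.2)+(-18.9))/3, (19.1+7.2+(-6.7))/3)
= (-5.2, 6.5333)

(-5.2, 6.5333)


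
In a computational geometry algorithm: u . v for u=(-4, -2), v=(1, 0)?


u . v = u_x*v_x + u_y*v_y = (-4)*1 + (-2)*0
= (-4) + 0 = -4

-4


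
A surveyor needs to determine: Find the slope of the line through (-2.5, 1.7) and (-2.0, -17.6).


slope = (y2-y1)/(x2-x1) = ((-17.6)-1.7)/((-2)-(-2.5)) = (-19.3)/0.5 = -38.6

-38.6


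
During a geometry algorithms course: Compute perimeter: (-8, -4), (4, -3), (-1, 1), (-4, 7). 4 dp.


Sides: (-8, -4)->(4, -3): sqrt(145) = 12.041595, (4, -3)->(-1, 1): sqrt(41) = 6.403124, (-1, 1)->(-4, 7): sqrt(45) = 6.708204, (-4, 7)->(-8, -4): sqrt(137) = 11.7047
Sum = 36.857623
Perimeter = 36.8576

36.8576


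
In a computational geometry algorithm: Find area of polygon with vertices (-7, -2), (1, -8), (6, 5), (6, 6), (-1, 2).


Shoelace sum: ((-7)*(-8) - 1*(-2)) + (1*5 - 6*(-8)) + (6*6 - 6*5) + (6*2 - (-1)*6) + ((-1)*(-2) - (-7)*2)
= 151
Area = |151|/2 = 75.5

75.5


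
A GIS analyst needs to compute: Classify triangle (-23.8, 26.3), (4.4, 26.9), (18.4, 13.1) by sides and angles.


Side lengths squared: AB^2=795.6, BC^2=386.44, CA^2=1955.08
Sorted: [386.44, 795.6, 1955.08]
By sides: Scalene, By angles: Obtuse

Scalene, Obtuse


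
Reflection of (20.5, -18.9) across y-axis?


Reflection over y-axis: (x,y) -> (-x,y)
(20.5, -18.9) -> (-20.5, -18.9)

(-20.5, -18.9)


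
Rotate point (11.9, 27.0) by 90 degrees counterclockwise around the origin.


90° CCW: (x,y) -> (-y, x)
(11.9,27) -> (-27, 11.9)

(-27, 11.9)


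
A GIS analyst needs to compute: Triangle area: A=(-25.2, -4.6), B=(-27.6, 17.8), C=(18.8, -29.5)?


Area = |x_A(y_B-y_C) + x_B(y_C-y_A) + x_C(y_A-y_B)|/2
= |(-1191.96) + 687.24 + (-421.12)|/2
= 925.84/2 = 462.92

462.92


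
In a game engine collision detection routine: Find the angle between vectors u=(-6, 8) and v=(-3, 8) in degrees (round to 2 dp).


u.v = 82, |u| = sqrt(100) = 10, |v| = sqrt(73) = 8.544
cos(theta) = u.v/(|u||v|) = 82/sqrt(7300) = 0.959737
theta = acos(0.959737) = 16.31 degrees

16.31 degrees


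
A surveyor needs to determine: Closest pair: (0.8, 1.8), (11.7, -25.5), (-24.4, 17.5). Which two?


d(P0,P1) = 29.3956, d(P0,P2) = 29.6906, d(P1,P2) = 56.1445
Closest: P0 and P1

Closest pair: (0.8, 1.8) and (11.7, -25.5), distance = 29.3956


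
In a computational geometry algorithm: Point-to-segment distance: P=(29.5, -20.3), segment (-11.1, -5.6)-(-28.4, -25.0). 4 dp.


Project P onto AB: t = 0 (clamped to [0,1])
Closest point on segment: (-11.1, -5.6)
Distance: 43.1793

43.1793


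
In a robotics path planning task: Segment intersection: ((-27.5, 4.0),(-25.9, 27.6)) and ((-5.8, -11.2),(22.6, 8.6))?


Cross products: d1=861.34, d2=1499.9, d3=-536.44, d4=-1175
d1*d2 < 0 and d3*d4 < 0? no

No, they don't intersect


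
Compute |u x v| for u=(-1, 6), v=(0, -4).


|u x v| = |(-1)*(-4) - 6*0|
= |4 - 0| = 4

4


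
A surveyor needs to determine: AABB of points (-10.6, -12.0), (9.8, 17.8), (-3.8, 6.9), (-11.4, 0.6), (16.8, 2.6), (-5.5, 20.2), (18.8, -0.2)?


x range: [-11.4, 18.8]
y range: [-12, 20.2]
Bounding box: (-11.4,-12) to (18.8,20.2)

(-11.4,-12) to (18.8,20.2)


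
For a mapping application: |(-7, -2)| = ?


|u| = sqrt((-7)^2 + (-2)^2) = sqrt(53) = 7.2801

7.2801


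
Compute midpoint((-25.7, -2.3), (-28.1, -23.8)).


M = (((-25.7)+(-28.1))/2, ((-2.3)+(-23.8))/2)
= (-26.9, -13.05)

(-26.9, -13.05)


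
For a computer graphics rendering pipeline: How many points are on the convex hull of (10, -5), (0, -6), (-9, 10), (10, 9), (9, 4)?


Convex hull vertices (CCW): (-9, 10), (0, -6), (10, -5), (10, 9)
Count = 4

4


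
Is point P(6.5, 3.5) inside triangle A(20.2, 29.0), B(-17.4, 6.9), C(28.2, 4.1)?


Cross products: AB x AP = 656.03, BC x BP = -88.12, CA x CP = 545.13
All same sign? no

No, outside


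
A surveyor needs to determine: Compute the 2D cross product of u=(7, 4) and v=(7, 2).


u x v = u_x*v_y - u_y*v_x = 7*2 - 4*7
= 14 - 28 = -14

-14


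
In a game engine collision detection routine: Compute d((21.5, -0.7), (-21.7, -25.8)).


dx=-43.2, dy=-25.1
d^2 = (-43.2)^2 + (-25.1)^2 = 2496.25
d = sqrt(2496.25) = 49.9625

49.9625


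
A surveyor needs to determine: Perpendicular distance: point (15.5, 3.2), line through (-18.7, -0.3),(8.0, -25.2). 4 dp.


|cross product| = 945.03
|line direction| = sqrt(1332.9) = 36.5089
Distance = 945.03/sqrt(1332.9) = 25.8849

25.8849


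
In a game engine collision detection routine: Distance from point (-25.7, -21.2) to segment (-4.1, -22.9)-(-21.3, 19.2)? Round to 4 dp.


Project P onto AB: t = 0.2142 (clamped to [0,1])
Closest point on segment: (-7.7848, -13.8807)
Distance: 19.3526

19.3526


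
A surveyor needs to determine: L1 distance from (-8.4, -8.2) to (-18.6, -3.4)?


|(-8.4)-(-18.6)| + |(-8.2)-(-3.4)| = 10.2 + 4.8 = 15

15


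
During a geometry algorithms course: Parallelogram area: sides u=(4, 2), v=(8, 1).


|u x v| = |4*1 - 2*8|
= |4 - 16| = 12

12


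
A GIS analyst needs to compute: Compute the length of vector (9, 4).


|u| = sqrt(9^2 + 4^2) = sqrt(97) = 9.8489

9.8489


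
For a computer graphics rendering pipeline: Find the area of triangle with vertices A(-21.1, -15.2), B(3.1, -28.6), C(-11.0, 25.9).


Area = |x_A(y_B-y_C) + x_B(y_C-y_A) + x_C(y_A-y_B)|/2
= |1149.95 + 127.41 + (-147.4)|/2
= 1129.96/2 = 564.98

564.98


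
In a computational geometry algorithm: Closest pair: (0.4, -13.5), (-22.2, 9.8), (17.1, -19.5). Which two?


d(P0,P1) = 32.46, d(P0,P2) = 17.7451, d(P1,P2) = 49.0202
Closest: P0 and P2

Closest pair: (0.4, -13.5) and (17.1, -19.5), distance = 17.7451


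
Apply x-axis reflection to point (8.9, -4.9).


Reflection over x-axis: (x,y) -> (x,-y)
(8.9, -4.9) -> (8.9, 4.9)

(8.9, 4.9)


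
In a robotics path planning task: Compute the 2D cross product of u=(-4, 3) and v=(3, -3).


u x v = u_x*v_y - u_y*v_x = (-4)*(-3) - 3*3
= 12 - 9 = 3

3


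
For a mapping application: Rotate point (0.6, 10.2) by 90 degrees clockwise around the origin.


90° CW: (x,y) -> (y, -x)
(0.6,10.2) -> (10.2, -0.6)

(10.2, -0.6)


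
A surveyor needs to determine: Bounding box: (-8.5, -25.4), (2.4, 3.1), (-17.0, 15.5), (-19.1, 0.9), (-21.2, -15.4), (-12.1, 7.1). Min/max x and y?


x range: [-21.2, 2.4]
y range: [-25.4, 15.5]
Bounding box: (-21.2,-25.4) to (2.4,15.5)

(-21.2,-25.4) to (2.4,15.5)


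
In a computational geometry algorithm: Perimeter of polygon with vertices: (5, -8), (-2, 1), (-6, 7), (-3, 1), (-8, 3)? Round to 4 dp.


Sides: (5, -8)->(-2, 1): sqrt(130) = 11.401754, (-2, 1)->(-6, 7): sqrt(52) = 7.211103, (-6, 7)->(-3, 1): sqrt(45) = 6.708204, (-3, 1)->(-8, 3): sqrt(29) = 5.385165, (-8, 3)->(5, -8): sqrt(290) = 17.029386
Sum = 47.735612
Perimeter = 47.7356

47.7356


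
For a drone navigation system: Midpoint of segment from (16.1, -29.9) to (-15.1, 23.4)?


M = ((16.1+(-15.1))/2, ((-29.9)+23.4)/2)
= (0.5, -3.25)

(0.5, -3.25)


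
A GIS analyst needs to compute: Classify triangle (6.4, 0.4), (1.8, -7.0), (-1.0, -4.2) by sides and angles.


Side lengths squared: AB^2=75.92, BC^2=15.68, CA^2=75.92
Sorted: [15.68, 75.92, 75.92]
By sides: Isosceles, By angles: Acute

Isosceles, Acute


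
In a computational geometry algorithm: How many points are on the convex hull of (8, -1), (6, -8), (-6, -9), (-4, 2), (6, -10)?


Convex hull vertices (CCW): (-6, -9), (6, -10), (8, -1), (-4, 2)
Count = 4

4


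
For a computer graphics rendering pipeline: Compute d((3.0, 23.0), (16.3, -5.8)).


dx=13.3, dy=-28.8
d^2 = 13.3^2 + (-28.8)^2 = 1006.33
d = sqrt(1006.33) = 31.7227

31.7227


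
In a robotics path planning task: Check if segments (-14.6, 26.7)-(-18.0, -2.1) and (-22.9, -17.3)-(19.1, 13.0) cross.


Cross products: d1=1596.51, d2=489.93, d3=-89.44, d4=1017.14
d1*d2 < 0 and d3*d4 < 0? no

No, they don't intersect


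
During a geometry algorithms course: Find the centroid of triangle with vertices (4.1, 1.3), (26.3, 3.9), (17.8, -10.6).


Centroid = ((x_A+x_B+x_C)/3, (y_A+y_B+y_C)/3)
= ((4.1+26.3+17.8)/3, (1.3+3.9+(-10.6))/3)
= (16.0667, -1.8)

(16.0667, -1.8)


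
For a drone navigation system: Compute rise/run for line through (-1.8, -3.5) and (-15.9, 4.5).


slope = (y2-y1)/(x2-x1) = (4.5-(-3.5))/((-15.9)-(-1.8)) = 8/(-14.1) = -0.5674

-0.5674


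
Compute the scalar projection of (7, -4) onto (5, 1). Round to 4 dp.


u.v = 31, |v| = sqrt(26) = 5.099
Scalar projection = u.v / |v| = 31 / sqrt(26) = 6.0796

6.0796


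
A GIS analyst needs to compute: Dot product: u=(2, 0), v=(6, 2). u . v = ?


u . v = u_x*v_x + u_y*v_y = 2*6 + 0*2
= 12 + 0 = 12

12


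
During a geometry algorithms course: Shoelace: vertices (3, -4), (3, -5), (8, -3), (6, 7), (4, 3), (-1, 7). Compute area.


Shoelace sum: (3*(-5) - 3*(-4)) + (3*(-3) - 8*(-5)) + (8*7 - 6*(-3)) + (6*3 - 4*7) + (4*7 - (-1)*3) + ((-1)*(-4) - 3*7)
= 106
Area = |106|/2 = 53

53


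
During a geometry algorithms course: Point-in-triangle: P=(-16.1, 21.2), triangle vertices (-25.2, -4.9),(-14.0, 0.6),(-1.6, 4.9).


Cross products: AB x AP = 242.27, BC x BP = 264.47, CA x CP = -526.78
All same sign? no

No, outside


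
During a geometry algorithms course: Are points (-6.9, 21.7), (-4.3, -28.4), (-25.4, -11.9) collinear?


Cross product: ((-4.3)-(-6.9))*((-11.9)-21.7) - ((-28.4)-21.7)*((-25.4)-(-6.9))
= -1014.21

No, not collinear


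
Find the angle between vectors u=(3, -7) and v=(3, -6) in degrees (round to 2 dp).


u.v = 51, |u| = sqrt(58) = 7.6158, |v| = sqrt(45) = 6.7082
cos(theta) = u.v/(|u||v|) = 51/sqrt(2610) = 0.998274
theta = acos(0.998274) = 3.37 degrees

3.37 degrees


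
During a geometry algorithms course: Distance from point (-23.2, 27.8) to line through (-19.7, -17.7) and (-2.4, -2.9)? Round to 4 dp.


|cross product| = 838.95
|line direction| = sqrt(518.33) = 22.7669
Distance = 838.95/sqrt(518.33) = 36.8496

36.8496


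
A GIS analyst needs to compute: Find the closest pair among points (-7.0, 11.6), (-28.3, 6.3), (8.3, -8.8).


d(P0,P1) = 21.9495, d(P0,P2) = 25.5, d(P1,P2) = 39.5925
Closest: P0 and P1

Closest pair: (-7.0, 11.6) and (-28.3, 6.3), distance = 21.9495


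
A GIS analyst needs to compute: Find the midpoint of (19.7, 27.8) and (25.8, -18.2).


M = ((19.7+25.8)/2, (27.8+(-18.2))/2)
= (22.75, 4.8)

(22.75, 4.8)


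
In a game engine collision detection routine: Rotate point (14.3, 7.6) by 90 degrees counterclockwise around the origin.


90° CCW: (x,y) -> (-y, x)
(14.3,7.6) -> (-7.6, 14.3)

(-7.6, 14.3)


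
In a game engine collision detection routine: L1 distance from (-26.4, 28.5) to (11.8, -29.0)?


|(-26.4)-11.8| + |28.5-(-29)| = 38.2 + 57.5 = 95.7

95.7


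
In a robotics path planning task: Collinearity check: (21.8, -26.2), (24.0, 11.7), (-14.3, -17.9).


Cross product: (24-21.8)*((-17.9)-(-26.2)) - (11.7-(-26.2))*((-14.3)-21.8)
= 1386.45

No, not collinear


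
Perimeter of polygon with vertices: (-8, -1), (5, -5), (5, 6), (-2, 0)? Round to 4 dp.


Sides: (-8, -1)->(5, -5): sqrt(185) = 13.601471, (5, -5)->(5, 6): sqrt(121) = 11, (5, 6)->(-2, 0): sqrt(85) = 9.219544, (-2, 0)->(-8, -1): sqrt(37) = 6.082763
Sum = 39.903778
Perimeter = 39.9038

39.9038
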